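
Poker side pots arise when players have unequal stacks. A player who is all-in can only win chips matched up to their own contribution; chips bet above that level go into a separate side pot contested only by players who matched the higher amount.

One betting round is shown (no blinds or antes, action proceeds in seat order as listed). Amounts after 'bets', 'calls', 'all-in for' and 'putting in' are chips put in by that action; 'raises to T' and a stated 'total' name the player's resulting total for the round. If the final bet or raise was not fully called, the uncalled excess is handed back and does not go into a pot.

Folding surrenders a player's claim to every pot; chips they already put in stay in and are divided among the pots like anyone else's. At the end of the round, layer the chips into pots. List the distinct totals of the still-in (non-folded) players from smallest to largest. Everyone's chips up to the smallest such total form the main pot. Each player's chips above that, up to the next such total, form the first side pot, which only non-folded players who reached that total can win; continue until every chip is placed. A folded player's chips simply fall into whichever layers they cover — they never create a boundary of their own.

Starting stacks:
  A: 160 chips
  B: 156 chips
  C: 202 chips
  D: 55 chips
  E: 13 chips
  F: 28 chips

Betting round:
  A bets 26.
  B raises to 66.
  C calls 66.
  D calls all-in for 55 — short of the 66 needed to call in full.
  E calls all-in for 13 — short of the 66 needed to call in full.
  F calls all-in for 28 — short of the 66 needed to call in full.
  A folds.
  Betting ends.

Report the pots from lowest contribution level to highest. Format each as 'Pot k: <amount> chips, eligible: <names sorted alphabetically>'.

Pot 1: 78 chips, eligible: B, C, D, E, F
Pot 2: 73 chips, eligible: B, C, D, F
Pot 3: 81 chips, eligible: B, C, D
Pot 4: 22 chips, eligible: B, C

Derivation:
Contributions: A=26, B=66, C=66, D=55, E=13, F=28
Folded: A
Pot levels (distinct totals of non-folded players): 13, 28, 55, 66
Layer 1-13: 13 each from A, B, C, D, E, F = 13*6 = 78 chips; eligible B, C, D, E, F
Layer 14-28: A 13 + B 15 + C 15 + D 15 + F 15 = 73 chips; eligible B, C, D, F
Layer 29-55: 27 each from B, C, D = 27*3 = 81 chips; eligible B, C, D
Layer 56-66: 11 each from B, C = 11*2 = 22 chips; eligible B, C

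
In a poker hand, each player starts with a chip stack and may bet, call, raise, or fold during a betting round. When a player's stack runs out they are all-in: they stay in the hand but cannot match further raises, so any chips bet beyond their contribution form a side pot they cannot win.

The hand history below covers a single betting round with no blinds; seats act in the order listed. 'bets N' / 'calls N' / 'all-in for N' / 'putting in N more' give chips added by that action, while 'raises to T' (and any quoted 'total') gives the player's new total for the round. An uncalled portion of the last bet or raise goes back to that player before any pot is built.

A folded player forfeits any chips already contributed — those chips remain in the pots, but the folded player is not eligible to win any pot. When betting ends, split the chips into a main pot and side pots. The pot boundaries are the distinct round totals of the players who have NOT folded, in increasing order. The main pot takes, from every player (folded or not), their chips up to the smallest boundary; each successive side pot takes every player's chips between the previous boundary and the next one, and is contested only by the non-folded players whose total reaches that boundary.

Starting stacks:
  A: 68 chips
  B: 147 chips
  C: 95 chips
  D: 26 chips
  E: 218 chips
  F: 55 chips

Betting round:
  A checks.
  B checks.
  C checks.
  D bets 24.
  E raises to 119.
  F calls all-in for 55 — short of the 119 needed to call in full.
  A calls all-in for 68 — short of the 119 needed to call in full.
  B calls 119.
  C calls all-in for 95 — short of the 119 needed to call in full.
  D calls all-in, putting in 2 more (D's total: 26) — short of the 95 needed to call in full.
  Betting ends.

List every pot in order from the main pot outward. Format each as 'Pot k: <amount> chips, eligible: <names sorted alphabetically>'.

Contributions: A=68, B=119, C=95, D=26, E=119, F=55
Pot levels (distinct totals of non-folded players): 26, 55, 68, 95, 119
Layer 1-26: 26 each from A, B, C, D, E, F = 26*6 = 156 chips; eligible A, B, C, D, E, F
Layer 27-55: 29 each from A, B, C, E, F = 29*5 = 145 chips; eligible A, B, C, E, F
Layer 56-68: 13 each from A, B, C, E = 13*4 = 52 chips; eligible A, B, C, E
Layer 69-95: 27 each from B, C, E = 27*3 = 81 chips; eligible B, C, E
Layer 96-119: 24 each from B, E = 24*2 = 48 chips; eligible B, E

Pot 1: 156 chips, eligible: A, B, C, D, E, F
Pot 2: 145 chips, eligible: A, B, C, E, F
Pot 3: 52 chips, eligible: A, B, C, E
Pot 4: 81 chips, eligible: B, C, E
Pot 5: 48 chips, eligible: B, E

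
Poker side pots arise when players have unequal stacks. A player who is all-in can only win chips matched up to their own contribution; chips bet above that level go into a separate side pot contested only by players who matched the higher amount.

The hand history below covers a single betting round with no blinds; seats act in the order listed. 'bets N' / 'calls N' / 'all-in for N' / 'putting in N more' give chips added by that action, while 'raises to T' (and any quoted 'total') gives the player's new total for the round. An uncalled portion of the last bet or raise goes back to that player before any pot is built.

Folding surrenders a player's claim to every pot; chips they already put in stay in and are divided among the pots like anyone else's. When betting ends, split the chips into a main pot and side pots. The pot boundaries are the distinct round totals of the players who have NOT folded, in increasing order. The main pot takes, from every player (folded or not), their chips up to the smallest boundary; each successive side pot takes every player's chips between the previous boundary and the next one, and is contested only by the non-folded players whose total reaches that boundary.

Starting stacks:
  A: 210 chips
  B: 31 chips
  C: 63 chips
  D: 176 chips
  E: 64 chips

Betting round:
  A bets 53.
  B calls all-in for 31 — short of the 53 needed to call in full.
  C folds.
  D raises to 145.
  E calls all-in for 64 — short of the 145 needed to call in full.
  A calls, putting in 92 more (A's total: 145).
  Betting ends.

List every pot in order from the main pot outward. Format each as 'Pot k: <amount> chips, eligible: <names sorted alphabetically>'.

Contributions: A=145, B=31, D=145, E=64
Folded: C
Pot levels (distinct totals of non-folded players): 31, 64, 145
Layer 1-31: 31 each from A, B, D, E = 31*4 = 124 chips; eligible A, B, D, E
Layer 32-64: 33 each from A, D, E = 33*3 = 99 chips; eligible A, D, E
Layer 65-145: 81 each from A, D = 81*2 = 162 chips; eligible A, D

Pot 1: 124 chips, eligible: A, B, D, E
Pot 2: 99 chips, eligible: A, D, E
Pot 3: 162 chips, eligible: A, D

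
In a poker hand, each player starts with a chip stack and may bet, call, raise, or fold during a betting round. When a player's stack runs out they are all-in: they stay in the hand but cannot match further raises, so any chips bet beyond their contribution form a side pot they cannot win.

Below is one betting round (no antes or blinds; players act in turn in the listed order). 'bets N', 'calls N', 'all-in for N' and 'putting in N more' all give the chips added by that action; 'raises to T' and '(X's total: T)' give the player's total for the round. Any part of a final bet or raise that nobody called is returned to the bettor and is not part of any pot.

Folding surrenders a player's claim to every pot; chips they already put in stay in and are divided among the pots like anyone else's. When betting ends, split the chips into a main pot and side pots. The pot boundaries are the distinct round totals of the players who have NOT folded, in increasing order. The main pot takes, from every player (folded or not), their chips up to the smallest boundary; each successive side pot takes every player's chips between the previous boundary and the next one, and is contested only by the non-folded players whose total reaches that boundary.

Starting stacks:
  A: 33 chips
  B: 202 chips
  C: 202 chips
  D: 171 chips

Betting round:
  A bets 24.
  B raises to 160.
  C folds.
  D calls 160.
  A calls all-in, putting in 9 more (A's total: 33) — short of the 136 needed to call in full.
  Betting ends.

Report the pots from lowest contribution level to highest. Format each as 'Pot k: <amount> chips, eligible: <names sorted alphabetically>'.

Contributions: A=33, B=160, D=160
Folded: C
Pot levels (distinct totals of non-folded players): 33, 160
Layer 1-33: 33 each from A, B, D = 33*3 = 99 chips; eligible A, B, D
Layer 34-160: 127 each from B, D = 127*2 = 254 chips; eligible B, D

Pot 1: 99 chips, eligible: A, B, D
Pot 2: 254 chips, eligible: B, D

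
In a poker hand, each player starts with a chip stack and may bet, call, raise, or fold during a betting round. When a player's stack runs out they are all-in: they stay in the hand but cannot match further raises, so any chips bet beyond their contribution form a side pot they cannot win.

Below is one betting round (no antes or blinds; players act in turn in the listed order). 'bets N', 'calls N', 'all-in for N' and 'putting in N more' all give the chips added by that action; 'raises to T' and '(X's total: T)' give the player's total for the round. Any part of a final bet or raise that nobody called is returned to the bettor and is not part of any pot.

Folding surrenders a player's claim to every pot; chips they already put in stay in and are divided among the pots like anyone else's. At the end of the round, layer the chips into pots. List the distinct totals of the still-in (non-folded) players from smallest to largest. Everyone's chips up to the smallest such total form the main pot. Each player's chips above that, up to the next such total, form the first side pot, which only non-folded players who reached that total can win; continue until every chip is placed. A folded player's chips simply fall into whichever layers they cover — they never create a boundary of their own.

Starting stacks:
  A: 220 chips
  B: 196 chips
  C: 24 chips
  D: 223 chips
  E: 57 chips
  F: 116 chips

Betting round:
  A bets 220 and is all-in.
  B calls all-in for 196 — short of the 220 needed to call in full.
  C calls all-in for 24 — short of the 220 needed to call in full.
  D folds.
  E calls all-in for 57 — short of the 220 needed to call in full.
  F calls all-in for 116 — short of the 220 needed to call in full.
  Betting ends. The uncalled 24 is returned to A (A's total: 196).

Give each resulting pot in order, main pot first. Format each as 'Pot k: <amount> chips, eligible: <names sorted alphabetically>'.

Contributions (after 24 returned to A): A=196, B=196, C=24, E=57, F=116
Folded: D
Pot levels (distinct totals of non-folded players): 24, 57, 116, 196
Layer 1-24: 24 each from A, B, C, E, F = 24*5 = 120 chips; eligible A, B, C, E, F
Layer 25-57: 33 each from A, B, E, F = 33*4 = 132 chips; eligible A, B, E, F
Layer 58-116: 59 each from A, B, F = 59*3 = 177 chips; eligible A, B, F
Layer 117-196: 80 each from A, B = 80*2 = 160 chips; eligible A, B

Pot 1: 120 chips, eligible: A, B, C, E, F
Pot 2: 132 chips, eligible: A, B, E, F
Pot 3: 177 chips, eligible: A, B, F
Pot 4: 160 chips, eligible: A, B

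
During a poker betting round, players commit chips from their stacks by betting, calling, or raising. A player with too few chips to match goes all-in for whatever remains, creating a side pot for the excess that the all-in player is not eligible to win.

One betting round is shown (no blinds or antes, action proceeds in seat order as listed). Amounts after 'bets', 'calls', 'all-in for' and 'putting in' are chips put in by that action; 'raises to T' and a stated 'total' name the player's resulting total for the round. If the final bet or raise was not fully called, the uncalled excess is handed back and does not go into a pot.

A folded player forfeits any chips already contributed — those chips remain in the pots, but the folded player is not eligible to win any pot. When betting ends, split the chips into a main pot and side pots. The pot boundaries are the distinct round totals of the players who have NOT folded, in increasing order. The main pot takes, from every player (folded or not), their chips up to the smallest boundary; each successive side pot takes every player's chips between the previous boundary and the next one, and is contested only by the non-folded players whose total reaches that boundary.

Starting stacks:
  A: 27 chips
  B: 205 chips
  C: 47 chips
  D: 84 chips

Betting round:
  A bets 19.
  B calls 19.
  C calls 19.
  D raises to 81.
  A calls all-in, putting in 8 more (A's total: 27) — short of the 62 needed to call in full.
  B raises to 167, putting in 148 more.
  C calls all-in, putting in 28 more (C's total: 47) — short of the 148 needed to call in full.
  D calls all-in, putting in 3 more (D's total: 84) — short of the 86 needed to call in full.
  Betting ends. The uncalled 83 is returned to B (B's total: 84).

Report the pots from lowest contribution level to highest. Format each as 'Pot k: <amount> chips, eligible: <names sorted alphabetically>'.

Contributions (after 83 returned to B): A=27, B=84, C=47, D=84
Pot levels (distinct totals of non-folded players): 27, 47, 84
Layer 1-27: 27 each from A, B, C, D = 27*4 = 108 chips; eligible A, B, C, D
Layer 28-47: 20 each from B, C, D = 20*3 = 60 chips; eligible B, C, D
Layer 48-84: 37 each from B, D = 37*2 = 74 chips; eligible B, D

Pot 1: 108 chips, eligible: A, B, C, D
Pot 2: 60 chips, eligible: B, C, D
Pot 3: 74 chips, eligible: B, D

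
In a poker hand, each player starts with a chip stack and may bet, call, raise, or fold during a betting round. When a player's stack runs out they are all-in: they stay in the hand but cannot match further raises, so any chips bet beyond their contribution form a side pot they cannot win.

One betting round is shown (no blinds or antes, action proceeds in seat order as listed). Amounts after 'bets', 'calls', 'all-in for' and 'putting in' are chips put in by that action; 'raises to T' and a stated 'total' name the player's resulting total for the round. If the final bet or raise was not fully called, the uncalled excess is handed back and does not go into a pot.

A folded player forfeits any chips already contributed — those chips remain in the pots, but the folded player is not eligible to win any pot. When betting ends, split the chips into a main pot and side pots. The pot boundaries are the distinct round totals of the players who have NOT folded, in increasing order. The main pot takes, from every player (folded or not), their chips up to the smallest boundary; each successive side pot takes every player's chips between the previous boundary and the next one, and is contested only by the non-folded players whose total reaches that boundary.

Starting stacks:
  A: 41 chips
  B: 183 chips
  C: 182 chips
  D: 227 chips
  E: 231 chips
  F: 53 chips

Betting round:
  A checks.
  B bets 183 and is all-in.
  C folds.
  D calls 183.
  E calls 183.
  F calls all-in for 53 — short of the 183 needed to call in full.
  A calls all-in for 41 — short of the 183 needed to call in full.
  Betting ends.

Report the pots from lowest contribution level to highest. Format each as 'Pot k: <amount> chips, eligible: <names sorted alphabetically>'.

Contributions: A=41, B=183, D=183, E=183, F=53
Folded: C
Pot levels (distinct totals of non-folded players): 41, 53, 183
Layer 1-41: 41 each from A, B, D, E, F = 41*5 = 205 chips; eligible A, B, D, E, F
Layer 42-53: 12 each from B, D, E, F = 12*4 = 48 chips; eligible B, D, E, F
Layer 54-183: 130 each from B, D, E = 130*3 = 390 chips; eligible B, D, E

Pot 1: 205 chips, eligible: A, B, D, E, F
Pot 2: 48 chips, eligible: B, D, E, F
Pot 3: 390 chips, eligible: B, D, E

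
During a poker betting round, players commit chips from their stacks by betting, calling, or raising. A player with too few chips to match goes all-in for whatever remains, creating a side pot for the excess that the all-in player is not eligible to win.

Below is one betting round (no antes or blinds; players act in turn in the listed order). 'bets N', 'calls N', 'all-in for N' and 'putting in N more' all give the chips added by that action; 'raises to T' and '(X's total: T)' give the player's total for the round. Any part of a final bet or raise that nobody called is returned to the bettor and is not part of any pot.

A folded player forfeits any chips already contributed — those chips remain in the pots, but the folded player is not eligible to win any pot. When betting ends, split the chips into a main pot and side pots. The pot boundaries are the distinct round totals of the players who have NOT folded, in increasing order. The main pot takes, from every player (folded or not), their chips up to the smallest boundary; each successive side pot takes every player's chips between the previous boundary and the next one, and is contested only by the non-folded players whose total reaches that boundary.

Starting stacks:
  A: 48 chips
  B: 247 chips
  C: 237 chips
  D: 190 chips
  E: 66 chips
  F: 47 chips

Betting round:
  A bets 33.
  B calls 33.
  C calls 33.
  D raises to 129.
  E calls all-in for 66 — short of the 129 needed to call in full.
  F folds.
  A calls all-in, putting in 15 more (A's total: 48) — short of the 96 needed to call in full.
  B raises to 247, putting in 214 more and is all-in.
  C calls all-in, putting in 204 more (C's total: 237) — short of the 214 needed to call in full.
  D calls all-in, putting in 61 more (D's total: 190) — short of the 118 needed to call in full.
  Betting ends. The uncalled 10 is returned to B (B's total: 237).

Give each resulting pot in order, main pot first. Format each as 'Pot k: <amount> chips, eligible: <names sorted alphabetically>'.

Contributions (after 10 returned to B): A=48, B=237, C=237, D=190, E=66
Folded: F
Pot levels (distinct totals of non-folded players): 48, 66, 190, 237
Layer 1-48: 48 each from A, B, C, D, E = 48*5 = 240 chips; eligible A, B, C, D, E
Layer 49-66: 18 each from B, C, D, E = 18*4 = 72 chips; eligible B, C, D, E
Layer 67-190: 124 each from B, C, D = 124*3 = 372 chips; eligible B, C, D
Layer 191-237: 47 each from B, C = 47*2 = 94 chips; eligible B, C

Pot 1: 240 chips, eligible: A, B, C, D, E
Pot 2: 72 chips, eligible: B, C, D, E
Pot 3: 372 chips, eligible: B, C, D
Pot 4: 94 chips, eligible: B, C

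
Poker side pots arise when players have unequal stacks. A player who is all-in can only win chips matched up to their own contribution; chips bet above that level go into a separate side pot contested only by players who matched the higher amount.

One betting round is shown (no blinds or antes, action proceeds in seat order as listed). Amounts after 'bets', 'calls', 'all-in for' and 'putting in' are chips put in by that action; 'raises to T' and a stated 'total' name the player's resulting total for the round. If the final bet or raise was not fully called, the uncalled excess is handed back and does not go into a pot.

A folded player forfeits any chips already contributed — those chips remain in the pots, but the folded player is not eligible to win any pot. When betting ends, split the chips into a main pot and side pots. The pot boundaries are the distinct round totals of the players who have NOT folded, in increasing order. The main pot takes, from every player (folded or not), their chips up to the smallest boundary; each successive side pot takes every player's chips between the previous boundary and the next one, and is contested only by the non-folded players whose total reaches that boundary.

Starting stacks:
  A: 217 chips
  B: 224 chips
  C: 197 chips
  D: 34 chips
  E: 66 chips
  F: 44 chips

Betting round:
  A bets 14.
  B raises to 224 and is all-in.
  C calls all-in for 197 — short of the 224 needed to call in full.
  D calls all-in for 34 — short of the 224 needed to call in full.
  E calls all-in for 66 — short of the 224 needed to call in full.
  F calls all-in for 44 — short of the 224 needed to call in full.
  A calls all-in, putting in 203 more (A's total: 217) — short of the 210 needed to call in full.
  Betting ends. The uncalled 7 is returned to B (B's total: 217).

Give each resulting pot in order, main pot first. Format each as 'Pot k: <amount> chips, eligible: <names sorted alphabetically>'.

Contributions (after 7 returned to B): A=217, B=217, C=197, D=34, E=66, F=44
Pot levels (distinct totals of non-folded players): 34, 44, 66, 197, 217
Layer 1-34: 34 each from A, B, C, D, E, F = 34*6 = 204 chips; eligible A, B, C, D, E, F
Layer 35-44: 10 each from A, B, C, E, F = 10*5 = 50 chips; eligible A, B, C, E, F
Layer 45-66: 22 each from A, B, C, E = 22*4 = 88 chips; eligible A, B, C, E
Layer 67-197: 131 each from A, B, C = 131*3 = 393 chips; eligible A, B, C
Layer 198-217: 20 each from A, B = 20*2 = 40 chips; eligible A, B

Pot 1: 204 chips, eligible: A, B, C, D, E, F
Pot 2: 50 chips, eligible: A, B, C, E, F
Pot 3: 88 chips, eligible: A, B, C, E
Pot 4: 393 chips, eligible: A, B, C
Pot 5: 40 chips, eligible: A, B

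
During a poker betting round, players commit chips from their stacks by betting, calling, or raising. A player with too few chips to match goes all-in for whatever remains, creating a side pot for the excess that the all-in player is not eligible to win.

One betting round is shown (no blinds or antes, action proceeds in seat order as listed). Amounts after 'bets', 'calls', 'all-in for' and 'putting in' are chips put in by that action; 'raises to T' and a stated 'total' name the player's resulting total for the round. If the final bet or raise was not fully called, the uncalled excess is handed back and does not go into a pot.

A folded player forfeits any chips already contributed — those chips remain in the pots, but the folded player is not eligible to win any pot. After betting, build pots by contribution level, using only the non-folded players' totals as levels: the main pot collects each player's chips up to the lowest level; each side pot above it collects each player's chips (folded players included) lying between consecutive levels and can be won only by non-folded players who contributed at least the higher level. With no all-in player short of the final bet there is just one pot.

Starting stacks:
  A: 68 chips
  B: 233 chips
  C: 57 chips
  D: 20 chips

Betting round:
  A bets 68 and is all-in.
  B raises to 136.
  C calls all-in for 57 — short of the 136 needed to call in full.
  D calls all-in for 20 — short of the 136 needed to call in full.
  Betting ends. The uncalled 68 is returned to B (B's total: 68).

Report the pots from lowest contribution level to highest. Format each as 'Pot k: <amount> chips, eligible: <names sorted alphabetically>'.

Contributions (after 68 returned to B): A=68, B=68, C=57, D=20
Pot levels (distinct totals of non-folded players): 20, 57, 68
Layer 1-20: 20 each from A, B, C, D = 20*4 = 80 chips; eligible A, B, C, D
Layer 21-57: 37 each from A, B, C = 37*3 = 111 chips; eligible A, B, C
Layer 58-68: 11 each from A, B = 11*2 = 22 chips; eligible A, B

Pot 1: 80 chips, eligible: A, B, C, D
Pot 2: 111 chips, eligible: A, B, C
Pot 3: 22 chips, eligible: A, B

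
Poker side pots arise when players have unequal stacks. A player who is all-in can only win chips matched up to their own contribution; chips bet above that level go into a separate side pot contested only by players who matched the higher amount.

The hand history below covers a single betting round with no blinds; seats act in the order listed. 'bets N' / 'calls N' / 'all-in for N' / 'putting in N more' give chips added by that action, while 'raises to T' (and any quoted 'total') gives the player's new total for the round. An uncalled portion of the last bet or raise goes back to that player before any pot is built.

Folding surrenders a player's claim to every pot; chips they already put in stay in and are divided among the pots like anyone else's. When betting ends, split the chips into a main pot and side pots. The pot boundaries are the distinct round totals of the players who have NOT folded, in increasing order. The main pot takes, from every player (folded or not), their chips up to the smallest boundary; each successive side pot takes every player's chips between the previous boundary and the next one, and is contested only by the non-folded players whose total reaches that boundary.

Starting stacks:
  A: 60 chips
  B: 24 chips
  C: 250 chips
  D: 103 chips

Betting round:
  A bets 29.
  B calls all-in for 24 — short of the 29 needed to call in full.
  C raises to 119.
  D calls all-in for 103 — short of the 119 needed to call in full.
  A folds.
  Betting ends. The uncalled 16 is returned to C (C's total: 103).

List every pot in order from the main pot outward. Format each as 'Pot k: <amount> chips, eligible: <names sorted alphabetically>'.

Pot 1: 96 chips, eligible: B, C, D
Pot 2: 163 chips, eligible: C, D

Derivation:
Contributions (after 16 returned to C): A=29, B=24, C=103, D=103
Folded: A
Pot levels (distinct totals of non-folded players): 24, 103
Layer 1-24: 24 each from A, B, C, D = 24*4 = 96 chips; eligible B, C, D
Layer 25-103: A 5 + C 79 + D 79 = 163 chips; eligible C, D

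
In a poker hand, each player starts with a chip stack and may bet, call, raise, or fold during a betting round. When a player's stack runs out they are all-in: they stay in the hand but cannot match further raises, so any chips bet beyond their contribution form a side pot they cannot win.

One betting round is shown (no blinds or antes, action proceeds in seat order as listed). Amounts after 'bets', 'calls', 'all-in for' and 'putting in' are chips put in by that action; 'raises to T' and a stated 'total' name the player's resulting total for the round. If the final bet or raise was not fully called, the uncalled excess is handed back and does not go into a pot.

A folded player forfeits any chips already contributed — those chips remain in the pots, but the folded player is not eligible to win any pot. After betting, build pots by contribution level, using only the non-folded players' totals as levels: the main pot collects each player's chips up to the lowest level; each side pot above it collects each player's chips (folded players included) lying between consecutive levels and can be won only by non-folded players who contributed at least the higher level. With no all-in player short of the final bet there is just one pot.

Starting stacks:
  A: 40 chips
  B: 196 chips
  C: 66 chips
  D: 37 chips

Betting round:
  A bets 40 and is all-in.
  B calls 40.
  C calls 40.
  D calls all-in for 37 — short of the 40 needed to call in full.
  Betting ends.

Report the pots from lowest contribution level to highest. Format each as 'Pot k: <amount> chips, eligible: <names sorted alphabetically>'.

Contributions: A=40, B=40, C=40, D=37
Pot levels (distinct totals of non-folded players): 37, 40
Layer 1-37: 37 each from A, B, C, D = 37*4 = 148 chips; eligible A, B, C, D
Layer 38-40: 3 each from A, B, C = 3*3 = 9 chips; eligible A, B, C

Pot 1: 148 chips, eligible: A, B, C, D
Pot 2: 9 chips, eligible: A, B, C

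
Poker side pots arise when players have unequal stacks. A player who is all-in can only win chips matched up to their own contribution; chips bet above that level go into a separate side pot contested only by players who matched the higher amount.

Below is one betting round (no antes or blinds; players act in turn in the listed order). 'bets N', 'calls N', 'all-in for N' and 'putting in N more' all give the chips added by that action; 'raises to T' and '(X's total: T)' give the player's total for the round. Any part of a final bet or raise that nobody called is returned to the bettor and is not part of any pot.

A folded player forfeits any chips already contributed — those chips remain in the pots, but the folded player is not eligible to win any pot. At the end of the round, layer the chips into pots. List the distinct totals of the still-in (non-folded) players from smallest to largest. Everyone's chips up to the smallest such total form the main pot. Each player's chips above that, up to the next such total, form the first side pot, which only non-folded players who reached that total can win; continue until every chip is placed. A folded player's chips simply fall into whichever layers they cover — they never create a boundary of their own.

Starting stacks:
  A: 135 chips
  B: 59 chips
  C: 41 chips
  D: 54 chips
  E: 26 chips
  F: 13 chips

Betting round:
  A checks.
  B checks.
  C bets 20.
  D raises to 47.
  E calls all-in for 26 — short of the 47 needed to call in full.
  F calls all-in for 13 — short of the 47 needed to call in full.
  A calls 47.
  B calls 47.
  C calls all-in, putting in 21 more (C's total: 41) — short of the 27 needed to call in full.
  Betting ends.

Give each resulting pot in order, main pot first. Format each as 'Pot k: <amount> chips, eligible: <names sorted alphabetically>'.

Pot 1: 78 chips, eligible: A, B, C, D, E, F
Pot 2: 65 chips, eligible: A, B, C, D, E
Pot 3: 60 chips, eligible: A, B, C, D
Pot 4: 18 chips, eligible: A, B, D

Derivation:
Contributions: A=47, B=47, C=41, D=47, E=26, F=13
Pot levels (distinct totals of non-folded players): 13, 26, 41, 47
Layer 1-13: 13 each from A, B, C, D, E, F = 13*6 = 78 chips; eligible A, B, C, D, E, F
Layer 14-26: 13 each from A, B, C, D, E = 13*5 = 65 chips; eligible A, B, C, D, E
Layer 27-41: 15 each from A, B, C, D = 15*4 = 60 chips; eligible A, B, C, D
Layer 42-47: 6 each from A, B, D = 6*3 = 18 chips; eligible A, B, D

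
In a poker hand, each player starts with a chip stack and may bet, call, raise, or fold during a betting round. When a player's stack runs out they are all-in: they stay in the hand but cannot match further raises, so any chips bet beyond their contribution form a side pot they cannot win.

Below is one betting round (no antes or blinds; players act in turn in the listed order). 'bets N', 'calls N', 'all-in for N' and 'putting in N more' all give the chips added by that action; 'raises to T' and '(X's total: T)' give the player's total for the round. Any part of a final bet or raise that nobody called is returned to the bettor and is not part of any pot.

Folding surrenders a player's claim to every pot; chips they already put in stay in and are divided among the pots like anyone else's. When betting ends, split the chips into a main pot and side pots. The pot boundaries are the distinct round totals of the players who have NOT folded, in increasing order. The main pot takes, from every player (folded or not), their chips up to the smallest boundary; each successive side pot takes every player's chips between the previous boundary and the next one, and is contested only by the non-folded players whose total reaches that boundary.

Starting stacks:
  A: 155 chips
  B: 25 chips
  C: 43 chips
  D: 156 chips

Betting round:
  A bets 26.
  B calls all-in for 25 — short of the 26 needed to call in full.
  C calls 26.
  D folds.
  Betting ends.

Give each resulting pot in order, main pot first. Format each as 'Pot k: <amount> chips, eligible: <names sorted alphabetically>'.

Pot 1: 75 chips, eligible: A, B, C
Pot 2: 2 chips, eligible: A, C

Derivation:
Contributions: A=26, B=25, C=26
Folded: D
Pot levels (distinct totals of non-folded players): 25, 26
Layer 1-25: 25 each from A, B, C = 25*3 = 75 chips; eligible A, B, C
Layer 26-26: 1 each from A, C = 1*2 = 2 chips; eligible A, C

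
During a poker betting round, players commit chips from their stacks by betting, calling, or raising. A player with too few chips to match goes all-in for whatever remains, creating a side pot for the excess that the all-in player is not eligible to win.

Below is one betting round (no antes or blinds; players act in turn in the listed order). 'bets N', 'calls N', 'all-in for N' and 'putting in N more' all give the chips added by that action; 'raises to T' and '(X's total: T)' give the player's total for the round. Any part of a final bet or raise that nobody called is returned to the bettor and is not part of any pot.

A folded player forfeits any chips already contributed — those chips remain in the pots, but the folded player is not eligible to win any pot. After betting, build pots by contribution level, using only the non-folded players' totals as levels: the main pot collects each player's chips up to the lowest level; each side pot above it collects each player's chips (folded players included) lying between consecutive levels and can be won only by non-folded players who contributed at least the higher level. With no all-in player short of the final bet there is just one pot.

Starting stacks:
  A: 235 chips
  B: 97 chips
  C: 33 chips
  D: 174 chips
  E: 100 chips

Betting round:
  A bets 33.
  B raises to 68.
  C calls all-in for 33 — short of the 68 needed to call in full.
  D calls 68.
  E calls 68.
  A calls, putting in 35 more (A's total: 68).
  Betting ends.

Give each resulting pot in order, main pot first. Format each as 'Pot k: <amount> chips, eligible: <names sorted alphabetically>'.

Contributions: A=68, B=68, C=33, D=68, E=68
Pot levels (distinct totals of non-folded players): 33, 68
Layer 1-33: 33 each from A, B, C, D, E = 33*5 = 165 chips; eligible A, B, C, D, E
Layer 34-68: 35 each from A, B, D, E = 35*4 = 140 chips; eligible A, B, D, E

Pot 1: 165 chips, eligible: A, B, C, D, E
Pot 2: 140 chips, eligible: A, B, D, E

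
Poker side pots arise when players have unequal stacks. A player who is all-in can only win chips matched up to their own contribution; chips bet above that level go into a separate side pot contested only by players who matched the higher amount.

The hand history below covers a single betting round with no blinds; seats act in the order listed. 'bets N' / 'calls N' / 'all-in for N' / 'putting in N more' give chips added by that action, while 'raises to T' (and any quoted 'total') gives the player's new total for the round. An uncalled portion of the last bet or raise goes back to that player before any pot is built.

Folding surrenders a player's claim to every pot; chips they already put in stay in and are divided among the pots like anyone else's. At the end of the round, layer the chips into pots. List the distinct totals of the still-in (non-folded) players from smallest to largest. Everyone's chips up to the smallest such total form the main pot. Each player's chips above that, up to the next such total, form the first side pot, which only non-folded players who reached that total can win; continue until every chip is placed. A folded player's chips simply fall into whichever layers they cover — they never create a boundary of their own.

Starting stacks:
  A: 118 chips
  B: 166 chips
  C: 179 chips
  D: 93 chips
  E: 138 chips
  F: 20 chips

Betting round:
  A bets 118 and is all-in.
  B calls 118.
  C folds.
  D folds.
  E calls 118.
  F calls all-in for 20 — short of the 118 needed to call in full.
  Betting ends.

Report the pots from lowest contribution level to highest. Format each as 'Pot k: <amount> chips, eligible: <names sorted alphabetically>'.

Contributions: A=118, B=118, E=118, F=20
Folded: C, D
Pot levels (distinct totals of non-folded players): 20, 118
Layer 1-20: 20 each from A, B, E, F = 20*4 = 80 chips; eligible A, B, E, F
Layer 21-118: 98 each from A, B, E = 98*3 = 294 chips; eligible A, B, E

Pot 1: 80 chips, eligible: A, B, E, F
Pot 2: 294 chips, eligible: A, B, E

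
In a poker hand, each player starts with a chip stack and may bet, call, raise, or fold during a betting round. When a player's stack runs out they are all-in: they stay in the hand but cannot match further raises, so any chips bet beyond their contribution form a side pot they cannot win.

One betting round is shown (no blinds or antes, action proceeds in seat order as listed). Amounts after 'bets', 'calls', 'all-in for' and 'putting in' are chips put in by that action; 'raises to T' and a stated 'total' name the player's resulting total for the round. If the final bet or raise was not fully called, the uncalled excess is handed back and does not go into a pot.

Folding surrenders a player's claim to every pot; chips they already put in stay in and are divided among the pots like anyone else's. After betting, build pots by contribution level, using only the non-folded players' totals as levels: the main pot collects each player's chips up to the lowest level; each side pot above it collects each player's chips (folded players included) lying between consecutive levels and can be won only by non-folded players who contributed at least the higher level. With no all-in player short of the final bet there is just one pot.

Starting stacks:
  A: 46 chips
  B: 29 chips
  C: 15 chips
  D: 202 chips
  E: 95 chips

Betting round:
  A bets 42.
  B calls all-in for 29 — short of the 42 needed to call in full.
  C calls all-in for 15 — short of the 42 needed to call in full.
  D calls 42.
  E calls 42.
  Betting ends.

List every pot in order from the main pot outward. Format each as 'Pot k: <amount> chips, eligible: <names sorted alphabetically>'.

Pot 1: 75 chips, eligible: A, B, C, D, E
Pot 2: 56 chips, eligible: A, B, D, E
Pot 3: 39 chips, eligible: A, D, E

Derivation:
Contributions: A=42, B=29, C=15, D=42, E=42
Pot levels (distinct totals of non-folded players): 15, 29, 42
Layer 1-15: 15 each from A, B, C, D, E = 15*5 = 75 chips; eligible A, B, C, D, E
Layer 16-29: 14 each from A, B, D, E = 14*4 = 56 chips; eligible A, B, D, E
Layer 30-42: 13 each from A, D, E = 13*3 = 39 chips; eligible A, D, E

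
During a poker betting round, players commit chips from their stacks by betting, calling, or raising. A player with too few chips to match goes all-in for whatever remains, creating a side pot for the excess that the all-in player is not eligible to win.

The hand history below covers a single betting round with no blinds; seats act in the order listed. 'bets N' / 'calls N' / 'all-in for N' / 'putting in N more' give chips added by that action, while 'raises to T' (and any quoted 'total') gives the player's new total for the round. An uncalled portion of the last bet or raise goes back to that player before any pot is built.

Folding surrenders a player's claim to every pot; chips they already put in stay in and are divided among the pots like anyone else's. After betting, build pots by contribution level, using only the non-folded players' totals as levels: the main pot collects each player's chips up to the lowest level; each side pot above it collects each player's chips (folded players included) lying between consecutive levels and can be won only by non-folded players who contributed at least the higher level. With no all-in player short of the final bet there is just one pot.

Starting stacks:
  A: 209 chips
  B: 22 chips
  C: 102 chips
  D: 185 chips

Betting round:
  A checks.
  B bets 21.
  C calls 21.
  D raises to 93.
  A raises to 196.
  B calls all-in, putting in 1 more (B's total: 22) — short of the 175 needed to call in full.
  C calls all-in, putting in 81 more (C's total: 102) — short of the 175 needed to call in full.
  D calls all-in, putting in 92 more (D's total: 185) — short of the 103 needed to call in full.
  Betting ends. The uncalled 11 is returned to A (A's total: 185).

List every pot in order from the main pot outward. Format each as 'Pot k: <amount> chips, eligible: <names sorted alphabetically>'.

Contributions (after 11 returned to A): A=185, B=22, C=102, D=185
Pot levels (distinct totals of non-folded players): 22, 102, 185
Layer 1-22: 22 each from A, B, C, D = 22*4 = 88 chips; eligible A, B, C, D
Layer 23-102: 80 each from A, C, D = 80*3 = 240 chips; eligible A, C, D
Layer 103-185: 83 each from A, D = 83*2 = 166 chips; eligible A, D

Pot 1: 88 chips, eligible: A, B, C, D
Pot 2: 240 chips, eligible: A, C, D
Pot 3: 166 chips, eligible: A, D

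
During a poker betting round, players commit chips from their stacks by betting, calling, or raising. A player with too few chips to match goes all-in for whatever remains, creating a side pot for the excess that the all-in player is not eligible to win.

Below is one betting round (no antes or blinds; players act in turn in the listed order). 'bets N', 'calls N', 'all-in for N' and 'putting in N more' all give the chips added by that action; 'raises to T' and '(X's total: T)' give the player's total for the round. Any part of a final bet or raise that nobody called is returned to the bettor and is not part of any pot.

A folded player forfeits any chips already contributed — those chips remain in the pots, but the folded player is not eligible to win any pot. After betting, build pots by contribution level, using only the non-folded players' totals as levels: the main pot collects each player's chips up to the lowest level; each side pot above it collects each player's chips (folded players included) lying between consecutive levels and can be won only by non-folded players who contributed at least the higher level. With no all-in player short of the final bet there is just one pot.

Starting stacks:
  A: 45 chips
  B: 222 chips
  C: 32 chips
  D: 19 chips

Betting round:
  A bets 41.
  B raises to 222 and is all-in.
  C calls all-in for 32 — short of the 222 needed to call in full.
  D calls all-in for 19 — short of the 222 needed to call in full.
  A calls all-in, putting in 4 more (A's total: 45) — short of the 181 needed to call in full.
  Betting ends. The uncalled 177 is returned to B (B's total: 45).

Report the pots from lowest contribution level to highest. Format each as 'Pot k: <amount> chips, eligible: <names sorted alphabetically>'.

Pot 1: 76 chips, eligible: A, B, C, D
Pot 2: 39 chips, eligible: A, B, C
Pot 3: 26 chips, eligible: A, B

Derivation:
Contributions (after 177 returned to B): A=45, B=45, C=32, D=19
Pot levels (distinct totals of non-folded players): 19, 32, 45
Layer 1-19: 19 each from A, B, C, D = 19*4 = 76 chips; eligible A, B, C, D
Layer 20-32: 13 each from A, B, C = 13*3 = 39 chips; eligible A, B, C
Layer 33-45: 13 each from A, B = 13*2 = 26 chips; eligible A, B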